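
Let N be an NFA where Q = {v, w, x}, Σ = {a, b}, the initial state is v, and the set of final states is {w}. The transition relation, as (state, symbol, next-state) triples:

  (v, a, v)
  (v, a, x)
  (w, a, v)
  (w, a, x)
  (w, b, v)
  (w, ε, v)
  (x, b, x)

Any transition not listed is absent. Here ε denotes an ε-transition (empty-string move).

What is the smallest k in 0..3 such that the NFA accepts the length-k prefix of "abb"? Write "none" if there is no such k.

Start in {v}.
Read 'a': {v} → {v, x}.
Read 'b': {v, x} → {x}.
Read 'b': {x} → {x}.
No reachable set along the way intersects F.

none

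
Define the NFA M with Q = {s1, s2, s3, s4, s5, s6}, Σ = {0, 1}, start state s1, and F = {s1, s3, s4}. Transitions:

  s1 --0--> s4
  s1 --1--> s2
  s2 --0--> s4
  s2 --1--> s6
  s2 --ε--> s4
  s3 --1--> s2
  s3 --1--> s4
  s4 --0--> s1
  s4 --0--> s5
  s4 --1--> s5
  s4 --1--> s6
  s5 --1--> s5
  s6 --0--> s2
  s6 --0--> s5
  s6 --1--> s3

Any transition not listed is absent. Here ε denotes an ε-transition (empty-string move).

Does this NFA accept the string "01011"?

Start in {s1}.
Read '0': {s1} → {s4}.
Read '1': {s4} → {s5, s6}.
Read '0': {s5, s6} → {s2, s4, s5}.
Read '1': {s2, s4, s5} → {s5, s6}.
Read '1': {s5, s6} → {s3, s5}.
The final set {s3, s5} contains the accepting state s3.

Yes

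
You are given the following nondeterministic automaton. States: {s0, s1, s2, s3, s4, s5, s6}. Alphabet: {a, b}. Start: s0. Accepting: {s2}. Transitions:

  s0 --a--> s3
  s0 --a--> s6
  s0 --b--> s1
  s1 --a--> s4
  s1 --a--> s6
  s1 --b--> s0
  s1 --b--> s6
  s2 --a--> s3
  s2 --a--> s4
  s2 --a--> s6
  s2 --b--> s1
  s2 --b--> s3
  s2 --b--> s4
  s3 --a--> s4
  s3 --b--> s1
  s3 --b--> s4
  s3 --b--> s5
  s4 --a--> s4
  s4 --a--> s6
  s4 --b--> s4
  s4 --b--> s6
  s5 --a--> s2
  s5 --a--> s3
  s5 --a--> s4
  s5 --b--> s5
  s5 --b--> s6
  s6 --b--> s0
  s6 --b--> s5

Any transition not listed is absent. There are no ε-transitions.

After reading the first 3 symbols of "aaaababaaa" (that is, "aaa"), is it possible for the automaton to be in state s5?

Start in {s0}.
Read 'a': {s0} → {s3, s6}.
Read 'a': {s3, s6} → {s4}.
Read 'a': {s4} → {s4, s6}.
State s5 is not in {s4, s6}.

No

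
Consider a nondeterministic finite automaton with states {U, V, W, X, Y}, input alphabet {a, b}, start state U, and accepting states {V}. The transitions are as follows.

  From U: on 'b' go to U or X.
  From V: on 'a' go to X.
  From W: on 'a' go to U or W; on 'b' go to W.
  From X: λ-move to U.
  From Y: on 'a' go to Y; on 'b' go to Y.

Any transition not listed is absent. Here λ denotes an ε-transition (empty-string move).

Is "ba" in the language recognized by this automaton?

No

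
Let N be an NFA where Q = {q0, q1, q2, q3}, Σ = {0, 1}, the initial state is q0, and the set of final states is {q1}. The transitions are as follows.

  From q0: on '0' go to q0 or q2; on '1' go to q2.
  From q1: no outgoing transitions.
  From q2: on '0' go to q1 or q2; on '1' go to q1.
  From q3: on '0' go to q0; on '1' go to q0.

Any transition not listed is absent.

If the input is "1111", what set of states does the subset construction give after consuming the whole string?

Start in {q0}.
Read '1': {q0} → {q2}.
Read '1': {q2} → {q1}.
Read '1': {q1} → ∅.
The set is empty and remains empty for the remaining 1 symbol.

∅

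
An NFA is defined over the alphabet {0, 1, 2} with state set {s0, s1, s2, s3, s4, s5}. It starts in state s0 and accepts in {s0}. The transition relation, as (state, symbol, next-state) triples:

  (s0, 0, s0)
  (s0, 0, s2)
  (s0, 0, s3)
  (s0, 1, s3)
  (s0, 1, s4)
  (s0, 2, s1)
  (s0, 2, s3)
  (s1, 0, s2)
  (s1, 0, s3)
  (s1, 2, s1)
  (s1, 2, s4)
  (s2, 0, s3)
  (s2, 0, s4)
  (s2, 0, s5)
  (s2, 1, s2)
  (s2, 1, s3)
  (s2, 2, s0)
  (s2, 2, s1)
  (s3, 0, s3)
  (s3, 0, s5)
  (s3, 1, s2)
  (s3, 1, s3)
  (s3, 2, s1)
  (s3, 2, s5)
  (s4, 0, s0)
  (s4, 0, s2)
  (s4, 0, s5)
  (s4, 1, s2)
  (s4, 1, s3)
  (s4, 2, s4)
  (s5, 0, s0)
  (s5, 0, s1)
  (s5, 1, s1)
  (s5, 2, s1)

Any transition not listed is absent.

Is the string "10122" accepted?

No

Start in {s0}.
Read '1': {s0} → {s3, s4}.
Read '0': {s3, s4} → {s0, s2, s3, s5}.
Read '1': {s0, s2, s3, s5} → {s1, s2, s3, s4}.
Read '2': {s1, s2, s3, s4} → {s0, s1, s4, s5}.
Read '2': {s0, s1, s4, s5} → {s1, s3, s4}.
The final set {s1, s3, s4} contains no accepting state.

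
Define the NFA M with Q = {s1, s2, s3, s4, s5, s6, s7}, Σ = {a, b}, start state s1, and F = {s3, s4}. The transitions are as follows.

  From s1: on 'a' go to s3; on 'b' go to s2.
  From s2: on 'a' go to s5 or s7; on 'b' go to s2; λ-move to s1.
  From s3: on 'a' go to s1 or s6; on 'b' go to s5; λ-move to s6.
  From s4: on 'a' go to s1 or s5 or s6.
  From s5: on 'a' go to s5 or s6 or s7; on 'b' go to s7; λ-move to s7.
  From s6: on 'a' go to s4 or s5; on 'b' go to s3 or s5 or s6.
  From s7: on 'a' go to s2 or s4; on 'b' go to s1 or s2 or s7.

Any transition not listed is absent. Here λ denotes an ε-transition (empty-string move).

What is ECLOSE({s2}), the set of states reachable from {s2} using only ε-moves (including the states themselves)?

{s1, s2}

Begin with {s2}.
ε-move s2 → s1; add s1.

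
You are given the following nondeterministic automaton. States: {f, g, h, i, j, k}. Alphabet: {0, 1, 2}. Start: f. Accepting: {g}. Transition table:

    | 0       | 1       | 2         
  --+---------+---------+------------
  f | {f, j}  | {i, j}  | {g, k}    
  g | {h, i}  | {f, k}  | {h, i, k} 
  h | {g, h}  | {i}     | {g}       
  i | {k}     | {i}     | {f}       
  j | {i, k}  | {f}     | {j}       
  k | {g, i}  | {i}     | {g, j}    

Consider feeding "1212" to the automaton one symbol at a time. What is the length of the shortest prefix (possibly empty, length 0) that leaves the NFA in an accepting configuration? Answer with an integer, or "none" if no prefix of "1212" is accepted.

Start in {f}.
Read '1': {f} → {i, j}.
Read '2': {i, j} → {f, j}.
Read '1': {f, j} → {f, i, j}.
Read '2': {f, i, j} → {f, g, j, k}.
None of the earlier sets intersect F, but {f, g, j, k} does.

4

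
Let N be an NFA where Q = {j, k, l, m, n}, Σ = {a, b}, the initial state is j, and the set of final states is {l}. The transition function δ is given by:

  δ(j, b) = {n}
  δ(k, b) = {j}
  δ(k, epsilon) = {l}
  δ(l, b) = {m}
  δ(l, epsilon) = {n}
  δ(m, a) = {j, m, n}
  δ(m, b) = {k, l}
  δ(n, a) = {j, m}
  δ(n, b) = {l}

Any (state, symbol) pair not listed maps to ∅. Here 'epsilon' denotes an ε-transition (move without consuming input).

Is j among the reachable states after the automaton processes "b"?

Start in {j}.
Read 'b': {j} → {n}.
State j is not in {n}.

No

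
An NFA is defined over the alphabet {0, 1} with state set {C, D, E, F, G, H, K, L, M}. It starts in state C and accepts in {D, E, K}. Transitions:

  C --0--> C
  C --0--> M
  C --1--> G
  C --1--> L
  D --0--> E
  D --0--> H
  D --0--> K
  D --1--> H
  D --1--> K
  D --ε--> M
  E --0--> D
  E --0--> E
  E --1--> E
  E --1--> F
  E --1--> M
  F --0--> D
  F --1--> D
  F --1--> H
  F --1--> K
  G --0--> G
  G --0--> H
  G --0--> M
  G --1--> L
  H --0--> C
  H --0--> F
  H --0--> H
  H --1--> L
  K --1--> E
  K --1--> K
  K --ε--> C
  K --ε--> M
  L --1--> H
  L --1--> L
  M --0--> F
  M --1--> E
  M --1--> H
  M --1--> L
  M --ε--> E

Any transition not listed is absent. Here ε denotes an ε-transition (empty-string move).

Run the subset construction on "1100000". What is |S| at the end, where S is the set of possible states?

Start in {C}.
Read '1': C→{G, L}; now {G, L}.
Read '1': G→{L}, L→{H, L}; now {H, L}.
Read '0': H→{C, F, H}, L→∅; now {C, F, H}.
Read '0': C→{C, M}, F→{D}, H→{C, F, H}; union {C, D, F, H, M}; ε-closure = {C, D, E, F, H, M}.
Read '0': C→{C, M}, D→{E, H, K}, E→{D, E}, F→{D}, H→{C, F, H}, M→{F}; now {C, D, E, F, H, K, M}.
Read '0': C→{C, M}, D→{E, H, K}, E→{D, E}, F→{D}, H→{C, F, H}, K→∅, M→{F}; now {C, D, E, F, H, K, M}.
Read '0': C→{C, M}, D→{E, H, K}, E→{D, E}, F→{D}, H→{C, F, H}, K→∅, M→{F}; now {C, D, E, F, H, K, M}.
That set has 7 states.

7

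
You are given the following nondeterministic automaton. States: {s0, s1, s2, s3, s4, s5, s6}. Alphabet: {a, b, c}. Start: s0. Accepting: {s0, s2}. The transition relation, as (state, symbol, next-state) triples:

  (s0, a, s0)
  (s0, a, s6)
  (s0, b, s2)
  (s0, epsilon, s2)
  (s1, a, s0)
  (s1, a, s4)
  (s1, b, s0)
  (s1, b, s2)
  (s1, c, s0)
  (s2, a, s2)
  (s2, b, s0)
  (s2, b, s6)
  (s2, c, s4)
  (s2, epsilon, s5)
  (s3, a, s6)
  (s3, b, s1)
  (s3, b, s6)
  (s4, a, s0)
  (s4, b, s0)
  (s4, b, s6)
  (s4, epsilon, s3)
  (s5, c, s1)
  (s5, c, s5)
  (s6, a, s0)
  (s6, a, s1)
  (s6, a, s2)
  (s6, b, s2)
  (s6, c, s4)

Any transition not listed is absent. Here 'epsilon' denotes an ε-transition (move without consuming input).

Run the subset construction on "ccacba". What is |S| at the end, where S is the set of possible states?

7

Start: ε-closure({s0}) = {s0, s2, s5}.
Read 'c': {s0, s2, s5} → {s1, s3, s4, s5}.
Read 'c': {s1, s3, s4, s5} → {s0, s1, s2, s5}.
Read 'a': {s0, s1, s2, s5} → {s0, s2, s3, s4, s5, s6}.
Read 'c': {s0, s2, s3, s4, s5, s6} → {s1, s3, s4, s5}.
Read 'b': {s1, s3, s4, s5} → {s0, s1, s2, s5, s6}.
Read 'a': {s0, s1, s2, s5, s6} → {s0, s1, s2, s3, s4, s5, s6}.
That set has 7 states.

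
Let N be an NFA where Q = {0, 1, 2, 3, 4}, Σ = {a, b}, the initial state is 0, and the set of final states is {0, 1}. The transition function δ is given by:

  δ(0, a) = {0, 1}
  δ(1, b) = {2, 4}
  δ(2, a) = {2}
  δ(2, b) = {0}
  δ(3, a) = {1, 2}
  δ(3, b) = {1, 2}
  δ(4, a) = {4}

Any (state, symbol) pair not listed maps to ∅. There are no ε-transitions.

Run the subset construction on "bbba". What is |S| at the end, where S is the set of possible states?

0

Start in {0}.
Read 'b': {0} → ∅.
The set is empty and remains empty for the remaining 3 symbols.
That set has 0 states.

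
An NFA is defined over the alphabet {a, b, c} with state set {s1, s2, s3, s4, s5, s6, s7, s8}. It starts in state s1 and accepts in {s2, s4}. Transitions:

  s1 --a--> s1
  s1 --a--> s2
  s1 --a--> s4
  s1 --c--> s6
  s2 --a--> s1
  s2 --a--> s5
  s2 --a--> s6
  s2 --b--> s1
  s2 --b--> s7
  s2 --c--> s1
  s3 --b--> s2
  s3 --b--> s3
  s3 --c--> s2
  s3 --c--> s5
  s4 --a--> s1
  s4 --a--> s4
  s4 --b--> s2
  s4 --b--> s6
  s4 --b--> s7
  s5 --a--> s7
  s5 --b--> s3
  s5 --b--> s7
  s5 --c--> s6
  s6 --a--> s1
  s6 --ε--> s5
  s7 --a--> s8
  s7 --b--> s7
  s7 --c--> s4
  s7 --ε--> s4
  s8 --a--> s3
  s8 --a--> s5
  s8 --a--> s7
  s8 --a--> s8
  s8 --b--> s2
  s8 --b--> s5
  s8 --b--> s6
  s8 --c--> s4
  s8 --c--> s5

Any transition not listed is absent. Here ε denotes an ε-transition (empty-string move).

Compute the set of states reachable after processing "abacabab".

{s1, s2, s3, s4, s5, s6, s7}

Start in {s1}.
Read 'a': s1→{s1, s2, s4}; now {s1, s2, s4}.
Read 'b': s1→∅, s2→{s1, s7}, s4→{s2, s6, s7}; union {s1, s2, s6, s7}; ε-closure = {s1, s2, s4, s5, s6, s7}.
Read 'a': s1→{s1, s2, s4}, s2→{s1, s5, s6}, s4→{s1, s4}, s5→{s7}, s6→{s1}, s7→{s8}; now {s1, s2, s4, s5, s6, s7, s8}.
Read 'c': s1→{s6}, s2→{s1}, s4→∅, s5→{s6}, s6→∅, s7→{s4}, s8→{s4, s5}; now {s1, s4, s5, s6}.
Read 'a': s1→{s1, s2, s4}, s4→{s1, s4}, s5→{s7}, s6→{s1}; now {s1, s2, s4, s7}.
Read 'b': s1→∅, s2→{s1, s7}, s4→{s2, s6, s7}, s7→{s7}; union {s1, s2, s6, s7}; ε-closure = {s1, s2, s4, s5, s6, s7}.
Read 'a': s1→{s1, s2, s4}, s2→{s1, s5, s6}, s4→{s1, s4}, s5→{s7}, s6→{s1}, s7→{s8}; now {s1, s2, s4, s5, s6, s7, s8}.
Read 'b': s1→∅, s2→{s1, s7}, s4→{s2, s6, s7}, s5→{s3, s7}, s6→∅, s7→{s7}, s8→{s2, s5, s6}; union {s1, s2, s3, s5, s6, s7}; ε-closure = {s1, s2, s3, s4, s5, s6, s7}.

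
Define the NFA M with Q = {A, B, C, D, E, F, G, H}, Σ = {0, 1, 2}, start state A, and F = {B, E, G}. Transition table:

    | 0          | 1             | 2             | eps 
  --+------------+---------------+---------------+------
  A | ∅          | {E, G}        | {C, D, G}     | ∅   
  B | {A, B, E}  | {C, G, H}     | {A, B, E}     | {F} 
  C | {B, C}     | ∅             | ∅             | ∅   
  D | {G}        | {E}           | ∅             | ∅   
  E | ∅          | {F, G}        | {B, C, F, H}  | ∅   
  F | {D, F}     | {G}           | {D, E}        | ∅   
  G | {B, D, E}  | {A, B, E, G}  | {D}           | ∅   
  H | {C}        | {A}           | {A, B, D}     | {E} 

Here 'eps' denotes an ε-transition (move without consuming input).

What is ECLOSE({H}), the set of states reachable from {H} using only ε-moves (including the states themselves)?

{E, H}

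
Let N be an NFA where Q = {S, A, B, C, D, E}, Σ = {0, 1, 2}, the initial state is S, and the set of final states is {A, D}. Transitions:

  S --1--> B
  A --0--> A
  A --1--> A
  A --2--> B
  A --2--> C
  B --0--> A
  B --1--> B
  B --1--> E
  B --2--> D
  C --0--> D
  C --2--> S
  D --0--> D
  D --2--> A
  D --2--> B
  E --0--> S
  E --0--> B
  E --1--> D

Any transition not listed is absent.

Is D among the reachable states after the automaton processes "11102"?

Yes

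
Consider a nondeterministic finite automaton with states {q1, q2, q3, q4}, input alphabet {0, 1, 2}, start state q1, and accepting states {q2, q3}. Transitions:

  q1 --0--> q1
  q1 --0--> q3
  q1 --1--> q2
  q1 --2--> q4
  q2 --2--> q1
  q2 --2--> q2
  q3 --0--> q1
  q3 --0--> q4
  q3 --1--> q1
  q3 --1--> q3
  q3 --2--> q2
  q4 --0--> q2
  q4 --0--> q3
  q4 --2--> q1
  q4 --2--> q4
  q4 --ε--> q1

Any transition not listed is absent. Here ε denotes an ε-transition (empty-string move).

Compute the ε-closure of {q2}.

{q2}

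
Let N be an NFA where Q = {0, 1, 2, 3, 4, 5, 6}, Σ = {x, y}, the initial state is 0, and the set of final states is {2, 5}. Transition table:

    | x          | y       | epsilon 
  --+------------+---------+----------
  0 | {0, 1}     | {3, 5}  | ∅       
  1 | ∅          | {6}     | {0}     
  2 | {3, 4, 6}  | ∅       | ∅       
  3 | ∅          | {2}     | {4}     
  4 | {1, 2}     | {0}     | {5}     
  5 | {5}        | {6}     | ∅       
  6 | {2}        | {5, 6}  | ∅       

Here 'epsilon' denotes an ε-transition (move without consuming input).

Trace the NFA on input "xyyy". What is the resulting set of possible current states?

{3, 4, 5, 6}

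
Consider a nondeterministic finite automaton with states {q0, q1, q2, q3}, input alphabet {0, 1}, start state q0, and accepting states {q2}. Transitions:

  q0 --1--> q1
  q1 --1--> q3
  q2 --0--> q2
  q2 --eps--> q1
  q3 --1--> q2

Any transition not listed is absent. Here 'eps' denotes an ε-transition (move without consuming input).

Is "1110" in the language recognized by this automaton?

Start in {q0}.
Read '1': q0→{q1}; now {q1}.
Read '1': q1→{q3}; now {q3}.
Read '1': q3→{q2}; union {q2}; ε-closure = {q1, q2}.
Read '0': q1→∅, q2→{q2}; union {q2}; ε-closure = {q1, q2}.
The final set {q1, q2} contains the accepting state q2.

Yes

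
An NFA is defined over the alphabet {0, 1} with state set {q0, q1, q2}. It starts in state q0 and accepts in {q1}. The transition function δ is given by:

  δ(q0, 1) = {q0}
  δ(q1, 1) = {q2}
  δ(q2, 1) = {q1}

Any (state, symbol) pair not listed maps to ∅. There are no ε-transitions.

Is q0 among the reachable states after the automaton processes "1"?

Start in {q0}.
Read '1': {q0} → {q0}.
State q0 is in {q0}.

Yes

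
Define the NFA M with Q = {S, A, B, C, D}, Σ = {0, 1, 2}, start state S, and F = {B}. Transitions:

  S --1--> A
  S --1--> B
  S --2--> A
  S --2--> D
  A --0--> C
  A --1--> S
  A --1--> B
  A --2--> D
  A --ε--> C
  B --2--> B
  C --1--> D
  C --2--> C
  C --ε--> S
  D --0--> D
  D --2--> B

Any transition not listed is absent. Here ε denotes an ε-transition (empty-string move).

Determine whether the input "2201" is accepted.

Yes

Start in {S}.
Read '2': {S} → {S, A, C, D}.
Read '2': {S, A, C, D} → {S, A, B, C, D}.
Read '0': {S, A, B, C, D} → {S, C, D}.
Read '1': {S, C, D} → {S, A, B, C, D}.
The final set {S, A, B, C, D} contains the accepting state B.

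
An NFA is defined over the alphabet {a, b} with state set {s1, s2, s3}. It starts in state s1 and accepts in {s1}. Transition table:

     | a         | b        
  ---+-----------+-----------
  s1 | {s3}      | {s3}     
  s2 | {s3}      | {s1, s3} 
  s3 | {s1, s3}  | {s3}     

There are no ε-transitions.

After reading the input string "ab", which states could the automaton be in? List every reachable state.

{s3}

Start in {s1}.
Read 'a': s1→{s3}; now {s3}.
Read 'b': s3→{s3}; now {s3}.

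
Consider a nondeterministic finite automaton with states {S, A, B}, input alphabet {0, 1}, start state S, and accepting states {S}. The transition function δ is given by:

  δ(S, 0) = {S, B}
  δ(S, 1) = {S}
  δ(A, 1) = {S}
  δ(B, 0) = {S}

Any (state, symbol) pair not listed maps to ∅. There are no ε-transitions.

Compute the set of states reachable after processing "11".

{S}

Start in {S}.
Read '1': S→{S}; now {S}.
Read '1': S→{S}; now {S}.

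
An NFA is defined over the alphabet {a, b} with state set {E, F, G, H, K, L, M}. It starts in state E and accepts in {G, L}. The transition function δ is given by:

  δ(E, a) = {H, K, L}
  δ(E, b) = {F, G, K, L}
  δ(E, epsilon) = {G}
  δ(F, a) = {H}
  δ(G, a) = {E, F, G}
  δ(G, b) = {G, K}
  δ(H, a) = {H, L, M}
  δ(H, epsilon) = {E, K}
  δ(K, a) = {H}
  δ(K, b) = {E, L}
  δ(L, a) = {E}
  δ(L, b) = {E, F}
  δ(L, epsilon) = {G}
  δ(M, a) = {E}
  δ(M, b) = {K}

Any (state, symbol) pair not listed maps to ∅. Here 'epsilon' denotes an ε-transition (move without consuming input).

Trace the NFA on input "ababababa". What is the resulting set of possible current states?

Start: ε-closure({E}) = {E, G}.
Read 'a': {E, G} → {E, F, G, H, K, L}.
Read 'b': {E, F, G, H, K, L} → {E, F, G, K, L}.
Read 'a': {E, F, G, K, L} → {E, F, G, H, K, L}.
Read 'b': {E, F, G, H, K, L} → {E, F, G, K, L}.
Read 'a': {E, F, G, K, L} → {E, F, G, H, K, L}.
Read 'b': {E, F, G, H, K, L} → {E, F, G, K, L}.
Read 'a': {E, F, G, K, L} → {E, F, G, H, K, L}.
Read 'b': {E, F, G, H, K, L} → {E, F, G, K, L}.
Read 'a': {E, F, G, K, L} → {E, F, G, H, K, L}.

{E, F, G, H, K, L}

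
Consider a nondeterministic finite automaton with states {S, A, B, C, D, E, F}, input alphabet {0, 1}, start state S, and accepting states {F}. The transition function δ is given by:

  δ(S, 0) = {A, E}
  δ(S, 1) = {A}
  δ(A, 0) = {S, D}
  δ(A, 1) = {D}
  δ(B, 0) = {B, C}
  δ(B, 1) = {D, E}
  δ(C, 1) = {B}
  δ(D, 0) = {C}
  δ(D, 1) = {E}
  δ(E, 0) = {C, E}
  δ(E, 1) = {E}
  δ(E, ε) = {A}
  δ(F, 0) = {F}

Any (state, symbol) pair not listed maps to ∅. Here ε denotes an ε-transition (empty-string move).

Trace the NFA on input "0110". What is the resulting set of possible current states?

Start in {S}.
Read '0': {S} → {A, E}.
Read '1': {A, E} → {A, D, E}.
Read '1': {A, D, E} → {A, D, E}.
Read '0': {A, D, E} → {S, A, C, D, E}.

{S, A, C, D, E}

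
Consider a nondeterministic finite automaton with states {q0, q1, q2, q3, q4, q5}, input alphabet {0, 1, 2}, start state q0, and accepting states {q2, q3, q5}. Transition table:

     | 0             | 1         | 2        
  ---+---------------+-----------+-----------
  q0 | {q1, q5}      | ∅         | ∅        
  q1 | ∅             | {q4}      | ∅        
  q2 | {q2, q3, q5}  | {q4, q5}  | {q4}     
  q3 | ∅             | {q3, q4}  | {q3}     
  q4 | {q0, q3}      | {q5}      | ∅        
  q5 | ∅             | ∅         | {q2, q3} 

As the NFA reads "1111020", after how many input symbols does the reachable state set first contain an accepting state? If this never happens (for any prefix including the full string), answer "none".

none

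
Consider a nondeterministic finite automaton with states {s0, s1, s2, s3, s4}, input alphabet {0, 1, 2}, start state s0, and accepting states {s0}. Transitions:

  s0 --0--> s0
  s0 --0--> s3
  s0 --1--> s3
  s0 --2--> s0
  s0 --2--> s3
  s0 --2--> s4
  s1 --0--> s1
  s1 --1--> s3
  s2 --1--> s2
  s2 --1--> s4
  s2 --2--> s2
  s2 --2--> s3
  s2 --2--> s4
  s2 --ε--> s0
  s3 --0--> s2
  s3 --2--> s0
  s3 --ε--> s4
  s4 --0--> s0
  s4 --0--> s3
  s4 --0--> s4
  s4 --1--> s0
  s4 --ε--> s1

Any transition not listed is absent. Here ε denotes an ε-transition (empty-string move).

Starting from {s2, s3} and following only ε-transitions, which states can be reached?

{s0, s1, s2, s3, s4}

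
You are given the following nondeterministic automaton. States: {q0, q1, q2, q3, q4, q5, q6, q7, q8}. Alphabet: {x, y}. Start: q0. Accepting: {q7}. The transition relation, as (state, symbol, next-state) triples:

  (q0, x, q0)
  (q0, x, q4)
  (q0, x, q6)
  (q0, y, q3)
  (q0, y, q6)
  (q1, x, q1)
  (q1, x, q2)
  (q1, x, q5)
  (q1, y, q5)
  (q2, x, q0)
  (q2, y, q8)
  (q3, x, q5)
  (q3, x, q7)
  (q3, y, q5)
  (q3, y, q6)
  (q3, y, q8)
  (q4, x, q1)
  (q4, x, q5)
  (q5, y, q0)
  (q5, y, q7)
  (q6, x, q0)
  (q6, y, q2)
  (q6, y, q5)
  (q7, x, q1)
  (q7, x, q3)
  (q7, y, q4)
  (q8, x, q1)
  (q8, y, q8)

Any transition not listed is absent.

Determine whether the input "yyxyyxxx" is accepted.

No

Start in {q0}.
Read 'y': {q0} → {q3, q6}.
Read 'y': {q3, q6} → {q2, q5, q6, q8}.
Read 'x': {q2, q5, q6, q8} → {q0, q1}.
Read 'y': {q0, q1} → {q3, q5, q6}.
Read 'y': {q3, q5, q6} → {q0, q2, q5, q6, q7, q8}.
Read 'x': {q0, q2, q5, q6, q7, q8} → {q0, q1, q3, q4, q6}.
Read 'x': {q0, q1, q3, q4, q6} → {q0, q1, q2, q4, q5, q6, q7}.
Read 'x': {q0, q1, q2, q4, q5, q6, q7} → {q0, q1, q2, q3, q4, q5, q6}.
The final set {q0, q1, q2, q3, q4, q5, q6} contains no accepting state.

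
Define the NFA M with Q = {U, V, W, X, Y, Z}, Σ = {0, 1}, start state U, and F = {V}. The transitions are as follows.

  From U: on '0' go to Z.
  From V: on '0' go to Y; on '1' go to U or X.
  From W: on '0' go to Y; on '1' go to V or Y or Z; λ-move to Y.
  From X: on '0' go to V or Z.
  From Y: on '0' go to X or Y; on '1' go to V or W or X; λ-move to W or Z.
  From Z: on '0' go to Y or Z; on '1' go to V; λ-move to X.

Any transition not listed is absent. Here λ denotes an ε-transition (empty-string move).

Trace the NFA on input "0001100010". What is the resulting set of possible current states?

{V, W, X, Y, Z}

Start in {U}.
Read '0': U→{Z}; union {Z}; ε-closure = {X, Z}.
Read '0': X→{V, Z}, Z→{Y, Z}; union {V, Y, Z}; ε-closure = {V, W, X, Y, Z}.
Read '0': V→{Y}, W→{Y}, X→{V, Z}, Y→{X, Y}, Z→{Y, Z}; union {V, X, Y, Z}; ε-closure = {V, W, X, Y, Z}.
Read '1': V→{U, X}, W→{V, Y, Z}, X→∅, Y→{V, W, X}, Z→{V}; now {U, V, W, X, Y, Z}.
Read '1': U→∅, V→{U, X}, W→{V, Y, Z}, X→∅, Y→{V, W, X}, Z→{V}; now {U, V, W, X, Y, Z}.
Read '0': U→{Z}, V→{Y}, W→{Y}, X→{V, Z}, Y→{X, Y}, Z→{Y, Z}; union {V, X, Y, Z}; ε-closure = {V, W, X, Y, Z}.
Read '0': V→{Y}, W→{Y}, X→{V, Z}, Y→{X, Y}, Z→{Y, Z}; union {V, X, Y, Z}; ε-closure = {V, W, X, Y, Z}.
Read '0': V→{Y}, W→{Y}, X→{V, Z}, Y→{X, Y}, Z→{Y, Z}; union {V, X, Y, Z}; ε-closure = {V, W, X, Y, Z}.
Read '1': V→{U, X}, W→{V, Y, Z}, X→∅, Y→{V, W, X}, Z→{V}; now {U, V, W, X, Y, Z}.
Read '0': U→{Z}, V→{Y}, W→{Y}, X→{V, Z}, Y→{X, Y}, Z→{Y, Z}; union {V, X, Y, Z}; ε-closure = {V, W, X, Y, Z}.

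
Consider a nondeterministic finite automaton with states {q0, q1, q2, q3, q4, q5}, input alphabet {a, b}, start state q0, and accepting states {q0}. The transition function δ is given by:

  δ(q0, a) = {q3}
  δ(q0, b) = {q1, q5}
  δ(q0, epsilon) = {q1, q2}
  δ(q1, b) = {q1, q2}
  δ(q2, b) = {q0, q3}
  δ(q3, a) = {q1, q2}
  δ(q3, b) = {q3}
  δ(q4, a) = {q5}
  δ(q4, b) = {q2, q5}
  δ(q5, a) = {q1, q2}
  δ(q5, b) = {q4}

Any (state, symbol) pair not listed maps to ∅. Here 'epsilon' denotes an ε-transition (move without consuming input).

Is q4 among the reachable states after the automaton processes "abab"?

No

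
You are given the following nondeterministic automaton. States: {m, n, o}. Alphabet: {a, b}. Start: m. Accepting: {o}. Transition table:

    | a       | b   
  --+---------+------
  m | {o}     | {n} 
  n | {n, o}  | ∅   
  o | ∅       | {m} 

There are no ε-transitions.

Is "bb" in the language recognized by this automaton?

No

Start in {m}.
Read 'b': {m} → {n}.
Read 'b': {n} → ∅.
The final set ∅ contains no accepting state.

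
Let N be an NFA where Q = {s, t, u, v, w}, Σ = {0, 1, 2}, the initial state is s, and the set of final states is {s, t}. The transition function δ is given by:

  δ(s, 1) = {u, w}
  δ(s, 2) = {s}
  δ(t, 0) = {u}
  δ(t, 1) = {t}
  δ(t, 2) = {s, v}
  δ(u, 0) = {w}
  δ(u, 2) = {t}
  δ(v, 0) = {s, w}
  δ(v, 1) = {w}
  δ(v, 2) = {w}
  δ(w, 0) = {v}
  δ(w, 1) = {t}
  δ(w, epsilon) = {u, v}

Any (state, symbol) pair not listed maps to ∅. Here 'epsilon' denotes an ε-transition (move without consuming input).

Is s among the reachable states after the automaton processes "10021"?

Start in {s}.
Read '1': s→{u, w}; union {u, w}; ε-closure = {u, v, w}.
Read '0': u→{w}, v→{s, w}, w→{v}; union {s, v, w}; ε-closure = {s, u, v, w}.
Read '0': s→∅, u→{w}, v→{s, w}, w→{v}; union {s, v, w}; ε-closure = {s, u, v, w}.
Read '2': s→{s}, u→{t}, v→{w}, w→∅; union {s, t, w}; ε-closure = {s, t, u, v, w}.
Read '1': s→{u, w}, t→{t}, u→∅, v→{w}, w→{t}; union {t, u, w}; ε-closure = {t, u, v, w}.
State s is not in {t, u, v, w}.

No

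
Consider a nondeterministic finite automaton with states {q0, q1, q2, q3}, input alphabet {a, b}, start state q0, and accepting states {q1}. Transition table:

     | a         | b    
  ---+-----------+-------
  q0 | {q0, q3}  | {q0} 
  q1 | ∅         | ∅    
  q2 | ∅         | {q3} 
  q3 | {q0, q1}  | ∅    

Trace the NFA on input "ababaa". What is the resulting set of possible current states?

Start in {q0}.
Read 'a': {q0} → {q0, q3}.
Read 'b': {q0, q3} → {q0}.
Read 'a': {q0} → {q0, q3}.
Read 'b': {q0, q3} → {q0}.
Read 'a': {q0} → {q0, q3}.
Read 'a': {q0, q3} → {q0, q1, q3}.

{q0, q1, q3}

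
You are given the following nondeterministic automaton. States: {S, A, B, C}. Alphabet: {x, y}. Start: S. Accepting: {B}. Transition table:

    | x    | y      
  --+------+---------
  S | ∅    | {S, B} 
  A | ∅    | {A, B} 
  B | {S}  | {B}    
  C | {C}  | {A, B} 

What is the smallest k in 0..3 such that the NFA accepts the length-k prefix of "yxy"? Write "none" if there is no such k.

1

Start in {S}.
Read 'y': S→{S, B}; now {S, B}.
None of the earlier sets intersect F, but {S, B} does.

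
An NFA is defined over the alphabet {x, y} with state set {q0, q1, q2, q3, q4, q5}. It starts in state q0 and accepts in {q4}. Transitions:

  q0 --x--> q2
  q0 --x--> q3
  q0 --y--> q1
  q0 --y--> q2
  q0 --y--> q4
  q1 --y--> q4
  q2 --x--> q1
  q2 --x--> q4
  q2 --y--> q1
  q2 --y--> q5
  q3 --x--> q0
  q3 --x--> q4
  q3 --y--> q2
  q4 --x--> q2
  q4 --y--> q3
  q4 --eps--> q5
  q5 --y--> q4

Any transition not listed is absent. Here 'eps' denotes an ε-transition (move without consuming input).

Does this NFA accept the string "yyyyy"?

Yes

Start in {q0}.
Read 'y': {q0} → {q1, q2, q4, q5}.
Read 'y': {q1, q2, q4, q5} → {q1, q3, q4, q5}.
Read 'y': {q1, q3, q4, q5} → {q2, q3, q4, q5}.
Read 'y': {q2, q3, q4, q5} → {q1, q2, q3, q4, q5}.
Read 'y': {q1, q2, q3, q4, q5} → {q1, q2, q3, q4, q5}.
The final set {q1, q2, q3, q4, q5} contains the accepting state q4.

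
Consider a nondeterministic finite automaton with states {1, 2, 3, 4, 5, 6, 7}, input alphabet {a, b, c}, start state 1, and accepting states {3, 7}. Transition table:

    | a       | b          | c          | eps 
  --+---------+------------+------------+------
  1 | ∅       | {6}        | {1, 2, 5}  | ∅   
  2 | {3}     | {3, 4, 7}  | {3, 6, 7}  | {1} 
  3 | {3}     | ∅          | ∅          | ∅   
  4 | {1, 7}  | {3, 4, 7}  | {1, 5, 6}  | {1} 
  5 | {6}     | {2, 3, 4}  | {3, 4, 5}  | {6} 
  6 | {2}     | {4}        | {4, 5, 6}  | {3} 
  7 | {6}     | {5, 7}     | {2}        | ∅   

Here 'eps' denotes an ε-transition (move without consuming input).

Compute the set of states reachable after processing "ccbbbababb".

Start in {1}.
Read 'c': {1} → {1, 2, 3, 5, 6}.
Read 'c': {1, 2, 3, 5, 6} → {1, 2, 3, 4, 5, 6, 7}.
Read 'b': {1, 2, 3, 4, 5, 6, 7} → {1, 2, 3, 4, 5, 6, 7}.
Read 'b': {1, 2, 3, 4, 5, 6, 7} → {1, 2, 3, 4, 5, 6, 7}.
Read 'b': {1, 2, 3, 4, 5, 6, 7} → {1, 2, 3, 4, 5, 6, 7}.
Read 'a': {1, 2, 3, 4, 5, 6, 7} → {1, 2, 3, 6, 7}.
Read 'b': {1, 2, 3, 6, 7} → {1, 3, 4, 5, 6, 7}.
Read 'a': {1, 3, 4, 5, 6, 7} → {1, 2, 3, 6, 7}.
Read 'b': {1, 2, 3, 6, 7} → {1, 3, 4, 5, 6, 7}.
Read 'b': {1, 3, 4, 5, 6, 7} → {1, 2, 3, 4, 5, 6, 7}.

{1, 2, 3, 4, 5, 6, 7}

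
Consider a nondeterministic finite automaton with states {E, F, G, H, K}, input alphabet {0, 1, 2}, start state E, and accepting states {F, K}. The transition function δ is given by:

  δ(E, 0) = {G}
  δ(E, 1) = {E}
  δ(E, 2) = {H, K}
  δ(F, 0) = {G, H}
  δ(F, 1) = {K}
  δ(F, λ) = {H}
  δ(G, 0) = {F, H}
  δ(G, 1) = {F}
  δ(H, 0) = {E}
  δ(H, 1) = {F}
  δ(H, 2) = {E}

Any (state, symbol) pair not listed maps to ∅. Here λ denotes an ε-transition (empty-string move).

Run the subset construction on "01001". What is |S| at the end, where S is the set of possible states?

Start in {E}.
Read '0': E→{G}; now {G}.
Read '1': G→{F}; union {F}; ε-closure = {F, H}.
Read '0': F→{G, H}, H→{E}; now {E, G, H}.
Read '0': E→{G}, G→{F, H}, H→{E}; now {E, F, G, H}.
Read '1': E→{E}, F→{K}, G→{F}, H→{F}; union {E, F, K}; ε-closure = {E, F, H, K}.
That set has 4 states.

4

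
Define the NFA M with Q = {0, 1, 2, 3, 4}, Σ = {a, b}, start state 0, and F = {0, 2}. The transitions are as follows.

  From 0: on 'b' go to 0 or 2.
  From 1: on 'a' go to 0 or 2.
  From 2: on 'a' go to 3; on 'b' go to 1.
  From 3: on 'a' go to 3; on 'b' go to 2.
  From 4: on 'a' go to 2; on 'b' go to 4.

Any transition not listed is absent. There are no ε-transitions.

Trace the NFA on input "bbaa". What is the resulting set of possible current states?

{3}

Start in {0}.
Read 'b': 0→{0, 2}; now {0, 2}.
Read 'b': 0→{0, 2}, 2→{1}; now {0, 1, 2}.
Read 'a': 0→∅, 1→{0, 2}, 2→{3}; now {0, 2, 3}.
Read 'a': 0→∅, 2→{3}, 3→{3}; now {3}.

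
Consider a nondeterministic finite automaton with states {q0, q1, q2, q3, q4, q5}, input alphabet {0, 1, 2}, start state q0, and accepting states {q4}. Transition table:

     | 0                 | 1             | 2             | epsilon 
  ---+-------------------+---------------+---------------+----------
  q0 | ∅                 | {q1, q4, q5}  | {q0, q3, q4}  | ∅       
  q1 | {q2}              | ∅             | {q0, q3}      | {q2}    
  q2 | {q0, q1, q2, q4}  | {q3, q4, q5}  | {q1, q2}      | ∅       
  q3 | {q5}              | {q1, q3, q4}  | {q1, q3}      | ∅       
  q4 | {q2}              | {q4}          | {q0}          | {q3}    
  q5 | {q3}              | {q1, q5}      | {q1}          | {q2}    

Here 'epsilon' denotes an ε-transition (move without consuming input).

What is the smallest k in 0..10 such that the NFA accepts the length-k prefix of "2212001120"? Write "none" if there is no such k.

Start in {q0}.
Read '2': q0→{q0, q3, q4}; now {q0, q3, q4}.
None of the earlier sets intersect F, but {q0, q3, q4} does.

1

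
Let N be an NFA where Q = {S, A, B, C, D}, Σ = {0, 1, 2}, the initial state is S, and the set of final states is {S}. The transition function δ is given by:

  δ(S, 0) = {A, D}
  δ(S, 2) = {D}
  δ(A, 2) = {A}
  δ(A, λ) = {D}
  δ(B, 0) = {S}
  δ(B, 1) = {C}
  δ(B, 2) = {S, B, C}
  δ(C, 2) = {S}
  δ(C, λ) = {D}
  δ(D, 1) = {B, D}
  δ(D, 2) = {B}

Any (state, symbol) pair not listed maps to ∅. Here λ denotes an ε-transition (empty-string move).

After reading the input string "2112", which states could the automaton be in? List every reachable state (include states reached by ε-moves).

Start in {S}.
Read '2': {S} → {D}.
Read '1': {D} → {B, D}.
Read '1': {B, D} → {B, C, D}.
Read '2': {B, C, D} → {S, B, C, D}.

{S, B, C, D}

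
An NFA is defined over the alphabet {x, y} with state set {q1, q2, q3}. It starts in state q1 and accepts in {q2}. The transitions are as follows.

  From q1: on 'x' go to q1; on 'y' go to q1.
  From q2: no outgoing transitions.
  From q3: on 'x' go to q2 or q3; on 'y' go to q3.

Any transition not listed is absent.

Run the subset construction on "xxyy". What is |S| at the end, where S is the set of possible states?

Start in {q1}.
Read 'x': q1→{q1}; now {q1}.
Read 'x': q1→{q1}; now {q1}.
Read 'y': q1→{q1}; now {q1}.
Read 'y': q1→{q1}; now {q1}.
That set has 1 state.

1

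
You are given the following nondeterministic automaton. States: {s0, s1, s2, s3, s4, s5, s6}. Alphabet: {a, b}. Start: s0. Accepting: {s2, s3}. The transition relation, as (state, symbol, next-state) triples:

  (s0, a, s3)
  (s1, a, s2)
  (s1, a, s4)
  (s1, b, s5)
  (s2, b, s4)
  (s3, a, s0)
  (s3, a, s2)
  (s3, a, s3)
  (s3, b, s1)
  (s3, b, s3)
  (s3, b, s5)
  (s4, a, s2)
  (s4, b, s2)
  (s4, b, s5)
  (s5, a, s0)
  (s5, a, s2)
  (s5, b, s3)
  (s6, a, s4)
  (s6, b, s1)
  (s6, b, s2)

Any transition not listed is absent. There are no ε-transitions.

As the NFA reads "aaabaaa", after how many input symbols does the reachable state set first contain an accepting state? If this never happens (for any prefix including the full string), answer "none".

1

Start in {s0}.
Read 'a': {s0} → {s3}.
None of the earlier sets intersect F, but {s3} does.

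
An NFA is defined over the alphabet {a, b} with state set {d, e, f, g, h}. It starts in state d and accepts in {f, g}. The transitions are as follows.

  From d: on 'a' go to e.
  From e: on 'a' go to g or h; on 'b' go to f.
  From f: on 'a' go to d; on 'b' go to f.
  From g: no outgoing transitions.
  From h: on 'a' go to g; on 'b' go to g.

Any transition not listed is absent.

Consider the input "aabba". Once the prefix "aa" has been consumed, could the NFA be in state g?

Yes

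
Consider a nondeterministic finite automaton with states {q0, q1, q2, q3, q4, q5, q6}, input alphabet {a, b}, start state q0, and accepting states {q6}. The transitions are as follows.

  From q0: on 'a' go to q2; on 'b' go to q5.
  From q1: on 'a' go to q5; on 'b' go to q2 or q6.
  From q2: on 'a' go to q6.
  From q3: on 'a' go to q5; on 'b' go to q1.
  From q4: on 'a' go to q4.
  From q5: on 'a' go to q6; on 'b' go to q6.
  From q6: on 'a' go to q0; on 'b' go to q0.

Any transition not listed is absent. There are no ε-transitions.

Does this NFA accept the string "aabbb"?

Yes

Start in {q0}.
Read 'a': q0→{q2}; now {q2}.
Read 'a': q2→{q6}; now {q6}.
Read 'b': q6→{q0}; now {q0}.
Read 'b': q0→{q5}; now {q5}.
Read 'b': q5→{q6}; now {q6}.
The final set {q6} contains the accepting state q6.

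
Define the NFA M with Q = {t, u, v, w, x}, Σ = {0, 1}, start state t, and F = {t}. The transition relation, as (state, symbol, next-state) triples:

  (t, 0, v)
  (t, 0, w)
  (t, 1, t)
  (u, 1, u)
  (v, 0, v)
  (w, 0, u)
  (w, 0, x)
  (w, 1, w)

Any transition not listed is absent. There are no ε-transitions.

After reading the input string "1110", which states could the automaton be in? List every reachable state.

Start in {t}.
Read '1': {t} → {t}.
Read '1': {t} → {t}.
Read '1': {t} → {t}.
Read '0': {t} → {v, w}.

{v, w}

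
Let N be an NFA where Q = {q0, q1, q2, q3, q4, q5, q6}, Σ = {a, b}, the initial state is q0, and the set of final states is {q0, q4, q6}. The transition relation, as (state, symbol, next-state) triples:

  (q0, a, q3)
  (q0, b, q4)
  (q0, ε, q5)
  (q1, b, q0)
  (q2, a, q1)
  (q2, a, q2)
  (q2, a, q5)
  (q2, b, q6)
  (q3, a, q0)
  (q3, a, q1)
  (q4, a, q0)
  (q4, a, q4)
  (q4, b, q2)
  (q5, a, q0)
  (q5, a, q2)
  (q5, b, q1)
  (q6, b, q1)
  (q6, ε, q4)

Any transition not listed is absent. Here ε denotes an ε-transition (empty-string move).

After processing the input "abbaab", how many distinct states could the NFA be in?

5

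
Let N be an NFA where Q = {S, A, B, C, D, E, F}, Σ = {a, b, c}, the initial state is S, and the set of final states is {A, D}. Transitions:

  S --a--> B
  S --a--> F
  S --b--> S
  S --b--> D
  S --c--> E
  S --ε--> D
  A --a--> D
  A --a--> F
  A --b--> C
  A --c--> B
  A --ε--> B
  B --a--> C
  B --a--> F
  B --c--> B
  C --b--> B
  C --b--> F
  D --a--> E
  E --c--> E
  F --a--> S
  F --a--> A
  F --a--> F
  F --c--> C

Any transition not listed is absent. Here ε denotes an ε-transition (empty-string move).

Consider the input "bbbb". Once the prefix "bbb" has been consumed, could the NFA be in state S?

Start: ε-closure({S}) = {S, D}.
Read 'b': S→{S, D}, D→∅; now {S, D}.
Read 'b': S→{S, D}, D→∅; now {S, D}.
Read 'b': S→{S, D}, D→∅; now {S, D}.
State S is in {S, D}.

Yes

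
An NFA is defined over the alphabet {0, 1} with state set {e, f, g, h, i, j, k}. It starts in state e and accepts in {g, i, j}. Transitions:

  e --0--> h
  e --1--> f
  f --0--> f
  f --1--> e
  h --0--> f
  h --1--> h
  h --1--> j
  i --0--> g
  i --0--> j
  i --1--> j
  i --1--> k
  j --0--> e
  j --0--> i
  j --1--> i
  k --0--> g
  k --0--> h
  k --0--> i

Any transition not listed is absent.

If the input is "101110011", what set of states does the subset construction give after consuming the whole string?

{f}

Start in {e}.
Read '1': e→{f}; now {f}.
Read '0': f→{f}; now {f}.
Read '1': f→{e}; now {e}.
Read '1': e→{f}; now {f}.
Read '1': f→{e}; now {e}.
Read '0': e→{h}; now {h}.
Read '0': h→{f}; now {f}.
Read '1': f→{e}; now {e}.
Read '1': e→{f}; now {f}.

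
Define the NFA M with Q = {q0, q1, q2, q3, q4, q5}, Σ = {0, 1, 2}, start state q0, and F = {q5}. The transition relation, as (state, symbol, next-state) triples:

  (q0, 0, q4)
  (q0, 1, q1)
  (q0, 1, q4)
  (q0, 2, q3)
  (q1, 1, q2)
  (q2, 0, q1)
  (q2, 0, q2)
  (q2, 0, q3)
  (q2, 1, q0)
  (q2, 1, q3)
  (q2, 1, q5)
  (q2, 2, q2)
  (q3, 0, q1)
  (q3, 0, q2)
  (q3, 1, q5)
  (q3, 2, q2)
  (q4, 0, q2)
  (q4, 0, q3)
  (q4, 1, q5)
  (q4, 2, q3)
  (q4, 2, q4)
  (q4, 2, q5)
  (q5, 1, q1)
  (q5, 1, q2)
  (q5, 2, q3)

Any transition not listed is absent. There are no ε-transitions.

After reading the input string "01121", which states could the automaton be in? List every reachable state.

{q0, q3, q5}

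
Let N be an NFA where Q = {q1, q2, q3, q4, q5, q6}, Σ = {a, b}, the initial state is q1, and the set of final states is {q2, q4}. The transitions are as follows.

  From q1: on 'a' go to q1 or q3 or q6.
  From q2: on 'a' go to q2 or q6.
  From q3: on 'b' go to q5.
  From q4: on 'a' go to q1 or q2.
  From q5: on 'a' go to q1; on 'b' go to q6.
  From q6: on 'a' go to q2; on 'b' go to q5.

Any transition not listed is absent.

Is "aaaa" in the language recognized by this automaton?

Yes

Start in {q1}.
Read 'a': q1→{q1, q3, q6}; now {q1, q3, q6}.
Read 'a': q1→{q1, q3, q6}, q3→∅, q6→{q2}; now {q1, q2, q3, q6}.
Read 'a': q1→{q1, q3, q6}, q2→{q2, q6}, q3→∅, q6→{q2}; now {q1, q2, q3, q6}.
Read 'a': q1→{q1, q3, q6}, q2→{q2, q6}, q3→∅, q6→{q2}; now {q1, q2, q3, q6}.
The final set {q1, q2, q3, q6} contains the accepting state q2.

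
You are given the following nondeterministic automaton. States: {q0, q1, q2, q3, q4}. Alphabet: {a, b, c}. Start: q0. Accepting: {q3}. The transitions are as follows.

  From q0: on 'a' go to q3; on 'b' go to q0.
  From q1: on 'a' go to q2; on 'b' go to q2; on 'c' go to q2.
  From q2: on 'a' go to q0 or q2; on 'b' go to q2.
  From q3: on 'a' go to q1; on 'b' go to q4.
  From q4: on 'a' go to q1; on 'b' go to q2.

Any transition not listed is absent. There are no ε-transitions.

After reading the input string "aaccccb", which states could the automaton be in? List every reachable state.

∅

Start in {q0}.
Read 'a': q0→{q3}; now {q3}.
Read 'a': q3→{q1}; now {q1}.
Read 'c': q1→{q2}; now {q2}.
Read 'c': q2→∅; now ∅.
The set is empty and remains empty for the remaining 3 symbols.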